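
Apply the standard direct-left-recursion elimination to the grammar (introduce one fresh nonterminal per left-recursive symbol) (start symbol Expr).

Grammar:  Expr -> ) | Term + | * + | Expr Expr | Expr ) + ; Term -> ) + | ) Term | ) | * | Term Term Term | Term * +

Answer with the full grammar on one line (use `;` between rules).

Expr -> ) Expr1 | Term + Expr1 | * + Expr1; Term -> ) + Term1 | ) Term Term1 | ) Term1 | * Term1; Expr1 -> Expr Expr1 | ) + Expr1 | ε; Term1 -> Term Term Term1 | * + Term1 | ε

Directly left-recursive nonterminals: Expr, Term.
For Expr: α = {Expr, ) +}, β = {), Term +, * +}. Rewrite as Expr → β Expr1 and Expr1 → α Expr1 | ε.
For Term: α = {Term Term, * +}, β = {) +, ) Term, ), *}. Rewrite as Term → β Term1 and Term1 → α Term1 | ε.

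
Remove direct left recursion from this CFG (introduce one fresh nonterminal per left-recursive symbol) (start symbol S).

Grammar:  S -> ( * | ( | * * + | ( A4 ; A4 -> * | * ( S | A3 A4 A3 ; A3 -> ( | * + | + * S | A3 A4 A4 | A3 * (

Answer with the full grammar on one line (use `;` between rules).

Left recursion appears on A3.
For A3: α = {A4 A4, * (}, β = {(, * +, + * S}. Rewrite as A3 → β A3' and A3' → α A3' | ε.

S -> ( * | ( | * * + | ( A4; A4 -> * | * ( S | A3 A4 A3; A3 -> ( A3' | * + A3' | + * S A3'; A3' -> A4 A4 A3' | * ( A3' | ε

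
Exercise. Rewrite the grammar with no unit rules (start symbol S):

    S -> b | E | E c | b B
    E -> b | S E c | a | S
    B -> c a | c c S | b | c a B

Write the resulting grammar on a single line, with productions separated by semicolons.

S -> b | S E c | a | E c | b B; E -> b | S E c | a | E c | b B; B -> c a | c c S | b | c a B

Unit pairs: E ⇒* {S}; S ⇒* {E}.
Replace each nonterminal's rules with the union of the non-unit rules of every nonterminal it unit-derives.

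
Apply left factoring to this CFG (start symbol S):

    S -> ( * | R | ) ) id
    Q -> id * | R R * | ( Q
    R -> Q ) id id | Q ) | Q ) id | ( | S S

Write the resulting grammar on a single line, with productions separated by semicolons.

R has alternatives sharing prefix 'Q )': factor to R → Q ) R' with R' → id id | ε | id.
R' has alternatives sharing prefix 'id': factor to R' → id R'' with R'' → id | ε.

S -> ( * | R | ) ) id; Q -> id * | R R * | ( Q; R -> ( | S S | Q ) R'; R' -> ε | id R''; R'' -> id | ε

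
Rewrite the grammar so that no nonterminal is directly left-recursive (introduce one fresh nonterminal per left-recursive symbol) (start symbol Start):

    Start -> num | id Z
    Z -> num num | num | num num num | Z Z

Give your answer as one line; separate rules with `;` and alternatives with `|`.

Directly left-recursive nonterminal: Z.
For Z: α = {Z}, β = {num num, num, num num num}. Rewrite as Z → β Z1 and Z1 → α Z1 | ε.

Start -> num | id Z; Z -> num num Z1 | num Z1 | num num num Z1; Z1 -> Z Z1 | ε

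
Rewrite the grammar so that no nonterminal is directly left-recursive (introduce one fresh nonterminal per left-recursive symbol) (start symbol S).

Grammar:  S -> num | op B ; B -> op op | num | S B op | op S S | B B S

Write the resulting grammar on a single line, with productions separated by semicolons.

S -> num | op B; B -> op op B' | num B' | S B op B' | op S S B'; B' -> B S B' | ε

B is directly left-recursive.
For B: α = {B S}, β = {op op, num, S B op, op S S}. Rewrite as B → β B' and B' → α B' | ε.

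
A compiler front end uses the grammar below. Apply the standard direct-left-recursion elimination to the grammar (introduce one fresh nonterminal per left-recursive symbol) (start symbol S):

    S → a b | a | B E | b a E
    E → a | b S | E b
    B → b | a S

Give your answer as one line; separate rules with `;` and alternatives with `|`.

S → a b | a | B E | b a E; E → a E' | b S E'; B → b | a S; E' → b E' | ε

Left recursion appears on E.
For E: α = {b}, β = {a, b S}. Rewrite as E → β E' and E' → α E' | ε.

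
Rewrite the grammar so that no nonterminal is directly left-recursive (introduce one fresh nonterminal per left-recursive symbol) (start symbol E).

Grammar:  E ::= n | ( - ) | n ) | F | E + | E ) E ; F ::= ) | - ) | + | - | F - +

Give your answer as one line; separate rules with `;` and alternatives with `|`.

Directly left-recursive nonterminals: E, F.
For E: α = {+, ) E}, β = {n, ( - ), n ), F}. Rewrite as E → β E' and E' → α E' | ε.
For F: α = {- +}, β = {), - ), +, -}. Rewrite as F → β F' and F' → α F' | ε.

E ::= n E' | ( - ) E' | n ) E' | F E'; F ::= ) F' | - ) F' | + F' | - F'; E' ::= + E' | ) E E' | ε; F' ::= - + F' | ε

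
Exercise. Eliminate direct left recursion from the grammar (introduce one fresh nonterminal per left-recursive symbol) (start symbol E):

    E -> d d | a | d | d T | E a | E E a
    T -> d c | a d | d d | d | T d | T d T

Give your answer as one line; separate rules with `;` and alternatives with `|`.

E -> d d E' | a E' | d E' | d T E'; T -> d c T' | a d T' | d d T' | d T'; E' -> a E' | E a E' | ε; T' -> d T' | d T T' | ε

E, T are directly left-recursive.
For E: α = {a, E a}, β = {d d, a, d, d T}. Rewrite as E → β E' and E' → α E' | ε.
For T: α = {d, d T}, β = {d c, a d, d d, d}. Rewrite as T → β T' and T' → α T' | ε.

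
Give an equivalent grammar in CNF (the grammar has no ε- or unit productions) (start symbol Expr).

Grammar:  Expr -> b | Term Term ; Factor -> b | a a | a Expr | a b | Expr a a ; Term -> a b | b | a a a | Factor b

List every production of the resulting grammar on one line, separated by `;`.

Introduce a nonterminal for each terminal appearing in a rule of length ≥ 2: X1 → a, X2 → b.
Binarize each right-hand side of length ≥ 3 by chaining fresh nonterminals (Y1, Y2, …): affected rules were Factor → Expr X1 X1; Term → X1 X1 X1.

Expr -> b | Term Term; Factor -> b | X1 X1 | X1 Expr | X1 X2 | Expr Y1; Term -> X1 X2 | b | X1 Y2 | Factor X2; X1 -> a; X2 -> b; Y1 -> X1 X1; Y2 -> X1 X1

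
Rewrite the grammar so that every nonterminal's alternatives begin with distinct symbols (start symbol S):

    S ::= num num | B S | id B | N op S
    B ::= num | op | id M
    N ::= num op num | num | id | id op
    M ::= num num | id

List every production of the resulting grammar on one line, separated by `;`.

N has alternatives sharing prefix 'num': factor to N → num N' with N' → op num | ε.
N has alternatives sharing prefix 'id': factor to N → id N'' with N'' → ε | op.

S ::= num num | B S | id B | N op S; B ::= num | op | id M; N ::= num N' | id N''; M ::= num num | id; N' ::= op num | ε; N'' ::= ε | op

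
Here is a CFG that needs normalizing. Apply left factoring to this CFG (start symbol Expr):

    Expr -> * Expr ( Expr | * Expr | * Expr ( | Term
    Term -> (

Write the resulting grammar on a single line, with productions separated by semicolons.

Expr has alternatives sharing prefix '* Expr': factor to Expr → * Expr Expr1 with Expr1 → ( Expr | ε | (.
Expr1 has alternatives sharing prefix '(': factor to Expr1 → ( Expr11 with Expr11 → Expr | ε.

Expr -> Term | * Expr Expr1; Term -> (; Expr1 -> ε | ( Expr11; Expr11 -> Expr | ε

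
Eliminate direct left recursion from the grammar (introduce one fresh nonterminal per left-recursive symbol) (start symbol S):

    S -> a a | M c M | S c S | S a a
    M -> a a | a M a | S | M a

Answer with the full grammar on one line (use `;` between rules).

S -> a a S' | M c M S'; M -> a a M' | a M a M' | S M'; S' -> c S S' | a a S' | epsilon; M' -> a M' | epsilon

S, M are directly left-recursive.
For S: α = {c S, a a}, β = {a a, M c M}. Rewrite as S → β S' and S' → α S' | ε.
For M: α = {a}, β = {a a, a M a, S}. Rewrite as M → β M' and M' → α M' | ε.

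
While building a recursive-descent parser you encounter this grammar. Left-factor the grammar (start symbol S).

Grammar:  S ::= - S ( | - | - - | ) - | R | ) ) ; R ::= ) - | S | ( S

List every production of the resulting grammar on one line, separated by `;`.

S ::= R | - S' | ) S''; R ::= ) - | S | ( S; S' ::= S ( | epsilon | -; S'' ::= - | )

S has alternatives sharing prefix '-': factor to S → - S' with S' → S ( | ε | -.
S has alternatives sharing prefix ')': factor to S → ) S'' with S'' → - | ).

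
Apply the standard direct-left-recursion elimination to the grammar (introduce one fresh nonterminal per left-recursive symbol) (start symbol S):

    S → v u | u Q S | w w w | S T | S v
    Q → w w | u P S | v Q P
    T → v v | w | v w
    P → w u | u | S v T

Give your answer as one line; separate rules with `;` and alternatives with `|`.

S → v u S' | u Q S S' | w w w S'; Q → w w | u P S | v Q P; T → v v | w | v w; P → w u | u | S v T; S' → T S' | v S' | epsilon

Directly left-recursive nonterminal: S.
For S: α = {T, v}, β = {v u, u Q S, w w w}. Rewrite as S → β S' and S' → α S' | ε.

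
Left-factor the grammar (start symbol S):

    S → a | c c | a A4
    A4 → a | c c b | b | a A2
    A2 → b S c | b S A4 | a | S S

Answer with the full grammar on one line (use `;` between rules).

S → c c | a S'; A4 → c c b | b | a A4'; A2 → a | S S | b S A2'; S' → ε | A4; A4' → ε | A2; A2' → c | A4

S has alternatives sharing prefix 'a': factor to S → a S' with S' → ε | A4.
A4 has alternatives sharing prefix 'a': factor to A4 → a A4' with A4' → ε | A2.
A2 has alternatives sharing prefix 'b S': factor to A2 → b S A2' with A2' → c | A4.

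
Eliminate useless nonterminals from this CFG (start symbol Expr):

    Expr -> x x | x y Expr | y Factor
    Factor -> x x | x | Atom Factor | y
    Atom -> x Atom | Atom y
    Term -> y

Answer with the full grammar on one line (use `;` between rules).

Expr -> x x | x y Expr | y Factor; Factor -> x x | x | y

Generating nonterminals: {Expr, Factor, Term}.
Reachable from Expr after that: {Expr, Factor}.
Removed useless symbols: {Atom, Term} and every production mentioning them.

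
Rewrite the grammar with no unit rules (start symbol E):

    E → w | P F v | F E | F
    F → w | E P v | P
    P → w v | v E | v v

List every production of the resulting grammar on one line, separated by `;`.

E → w | P F v | F E | E P v | w v | v E | v v; F → w | E P v | w v | v E | v v; P → w v | v E | v v

Unit pairs: E ⇒* {F, P}; F ⇒* {P}.
For each unit pair (A, B), copy every non-unit production of B to A, then drop all unit productions.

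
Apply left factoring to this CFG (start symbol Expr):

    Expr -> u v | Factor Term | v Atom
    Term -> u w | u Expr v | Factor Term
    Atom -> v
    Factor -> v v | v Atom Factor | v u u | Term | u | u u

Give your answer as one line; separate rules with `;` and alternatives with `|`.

Term has alternatives sharing prefix 'u': factor to Term → u Term1 with Term1 → w | Expr v.
Factor has alternatives sharing prefix 'v': factor to Factor → v Factor1 with Factor1 → v | Atom Factor | u u.
Factor has alternatives sharing prefix 'u': factor to Factor → u Factor2 with Factor2 → ε | u.

Expr -> u v | Factor Term | v Atom; Term -> Factor Term | u Term1; Atom -> v; Factor -> Term | v Factor1 | u Factor2; Term1 -> w | Expr v; Factor1 -> v | Atom Factor | u u; Factor2 -> ε | u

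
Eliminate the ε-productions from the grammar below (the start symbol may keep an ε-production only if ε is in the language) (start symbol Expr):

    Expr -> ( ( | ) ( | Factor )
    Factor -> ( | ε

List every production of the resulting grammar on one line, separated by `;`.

Nullable nonterminals: {Factor}.
ε ∉ L(G), so no ε-production is kept.
Add the nullable-subset variants: Expr → Factor ) gives Factor ) | ).

Expr -> ( ( | ) ( | Factor ) | ); Factor -> (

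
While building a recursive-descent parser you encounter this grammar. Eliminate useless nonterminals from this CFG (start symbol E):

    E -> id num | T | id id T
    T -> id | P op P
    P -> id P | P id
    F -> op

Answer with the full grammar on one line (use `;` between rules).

E -> id num | T | id id T; T -> id

Generating nonterminals: {E, F, T}.
Reachable from E after that: {E, T}.
Removed useless symbols: {F, P} and every production mentioning them.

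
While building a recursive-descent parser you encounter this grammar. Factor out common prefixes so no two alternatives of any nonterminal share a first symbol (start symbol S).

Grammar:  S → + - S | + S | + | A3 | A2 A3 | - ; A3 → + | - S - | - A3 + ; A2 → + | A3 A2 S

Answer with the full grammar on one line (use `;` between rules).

S → A3 | A2 A3 | - | + S'; A3 → + | - A3'; A2 → + | A3 A2 S; S' → - S | S | ε; A3' → S - | A3 +

S has alternatives sharing prefix '+': factor to S → + S' with S' → - S | S | ε.
A3 has alternatives sharing prefix '-': factor to A3 → - A3' with A3' → S - | A3 +.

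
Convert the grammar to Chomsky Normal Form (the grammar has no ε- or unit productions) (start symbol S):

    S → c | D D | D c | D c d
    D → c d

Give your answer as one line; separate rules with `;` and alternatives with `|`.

Introduce a nonterminal for each terminal appearing in a rule of length ≥ 2: X1 → c, X2 → d.
Binarize each right-hand side of length ≥ 3 by chaining fresh nonterminals (Y1, Y2, …): affected rules were S → D X1 X2.

S → c | D D | D X1 | D Y1; D → X1 X2; X1 → c; X2 → d; Y1 → X1 X2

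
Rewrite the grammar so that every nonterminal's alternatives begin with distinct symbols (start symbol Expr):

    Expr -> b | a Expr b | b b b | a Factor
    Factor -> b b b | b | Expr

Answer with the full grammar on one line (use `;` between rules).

Expr -> b Expr1 | a Expr2; Factor -> Expr | b Factor1; Expr1 -> ε | b b; Expr2 -> Expr b | Factor; Factor1 -> b b | ε

Expr has alternatives sharing prefix 'b': factor to Expr → b Expr1 with Expr1 → ε | b b.
Expr has alternatives sharing prefix 'a': factor to Expr → a Expr2 with Expr2 → Expr b | Factor.
Factor has alternatives sharing prefix 'b': factor to Factor → b Factor1 with Factor1 → b b | ε.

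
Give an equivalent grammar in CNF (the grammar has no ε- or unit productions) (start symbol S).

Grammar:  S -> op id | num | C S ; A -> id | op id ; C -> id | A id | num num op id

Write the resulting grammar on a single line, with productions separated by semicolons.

S -> X1 X2 | num | C S; A -> id | X1 X2; C -> id | A X2 | X3 Y1; X1 -> op; X2 -> id; X3 -> num; Y1 -> X3 Y2; Y2 -> X1 X2

Introduce a nonterminal for each terminal appearing in a rule of length ≥ 2: X1 → op, X2 → id, X3 → num.
Binarize each right-hand side of length ≥ 3 by chaining fresh nonterminals (Y1, Y2, …): affected rules were C → X3 X3 X1 X2.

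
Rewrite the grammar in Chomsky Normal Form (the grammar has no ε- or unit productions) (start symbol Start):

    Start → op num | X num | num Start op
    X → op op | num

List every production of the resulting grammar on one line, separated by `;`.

Start → X1 X2 | X X2 | X2 Y1; X → X1 X1 | num; X1 → op; X2 → num; Y1 → Start X1

Introduce a nonterminal for each terminal appearing in a rule of length ≥ 2: X1 → op, X2 → num.
Binarize each right-hand side of length ≥ 3 by chaining fresh nonterminals (Y1, Y2, …): affected rules were Start → X2 Start X1.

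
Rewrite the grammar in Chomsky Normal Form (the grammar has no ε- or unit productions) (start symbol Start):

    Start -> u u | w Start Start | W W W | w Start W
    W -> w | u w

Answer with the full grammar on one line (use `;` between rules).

Start -> X1 X1 | X2 Y1 | W Y2 | X2 Y3; W -> w | X1 X2; X1 -> u; X2 -> w; Y1 -> Start Start; Y2 -> W W; Y3 -> Start W

Introduce a nonterminal for each terminal appearing in a rule of length ≥ 2: X1 → u, X2 → w.
Binarize each right-hand side of length ≥ 3 by chaining fresh nonterminals (Y1, Y2, …): affected rules were Start → X2 Start Start; Start → W W W; Start → X2 Start W.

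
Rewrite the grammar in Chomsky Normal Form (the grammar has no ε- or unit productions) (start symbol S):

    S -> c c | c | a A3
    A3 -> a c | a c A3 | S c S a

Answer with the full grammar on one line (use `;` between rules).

Introduce a nonterminal for each terminal appearing in a rule of length ≥ 2: X1 → c, X2 → a.
Binarize each right-hand side of length ≥ 3 by chaining fresh nonterminals (Y1, Y2, …): affected rules were A3 → X2 X1 A3; A3 → S X1 S X2.

S -> X1 X1 | c | X2 A3; A3 -> X2 X1 | X2 Y1 | S Y2; X1 -> c; X2 -> a; Y1 -> X1 A3; Y2 -> X1 Y3; Y3 -> S X2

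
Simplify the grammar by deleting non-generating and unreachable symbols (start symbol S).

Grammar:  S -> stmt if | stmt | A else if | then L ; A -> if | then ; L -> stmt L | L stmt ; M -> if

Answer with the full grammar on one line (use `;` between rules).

S -> stmt if | stmt | A else if; A -> if | then

Generating nonterminals: {A, M, S}.
Reachable from S after that: {A, S}.
Removed useless symbols: {L, M} and every production mentioning them.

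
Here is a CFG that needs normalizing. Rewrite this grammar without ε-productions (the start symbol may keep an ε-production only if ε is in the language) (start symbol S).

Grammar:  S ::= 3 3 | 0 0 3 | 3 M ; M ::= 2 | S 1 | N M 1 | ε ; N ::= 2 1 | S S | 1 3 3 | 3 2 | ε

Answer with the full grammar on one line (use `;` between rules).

S ::= 3 3 | 0 0 3 | 3 M | 3; M ::= 2 | S 1 | N M 1 | N 1 | M 1 | 1; N ::= 2 1 | S S | 1 3 3 | 3 2

Nullable set = {M, N}.
ε ∉ L(G), so no ε-production is kept.
Expand every rule over subsets of its nullable positions: S → 3 M gives 3 M | 3. M → N M 1 gives N M 1 | N 1 | M 1 | 1.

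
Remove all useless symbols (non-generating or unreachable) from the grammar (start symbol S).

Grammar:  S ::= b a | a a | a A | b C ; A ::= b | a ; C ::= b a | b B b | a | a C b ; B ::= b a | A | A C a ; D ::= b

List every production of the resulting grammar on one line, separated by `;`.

Generating nonterminals: {A, B, C, D, S}.
Reachable from S after that: {A, B, C, S}.
Removed useless symbols: {D} and every production mentioning them.

S ::= b a | a a | a A | b C; A ::= b | a; C ::= b a | b B b | a | a C b; B ::= b a | A | A C a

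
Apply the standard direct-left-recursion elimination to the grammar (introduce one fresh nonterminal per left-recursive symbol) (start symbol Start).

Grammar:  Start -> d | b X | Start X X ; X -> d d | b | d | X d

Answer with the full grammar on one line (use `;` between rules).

Directly left-recursive nonterminals: Start, X.
For Start: α = {X X}, β = {d, b X}. Rewrite as Start → β Start1 and Start1 → α Start1 | ε.
For X: α = {d}, β = {d d, b, d}. Rewrite as X → β X1 and X1 → α X1 | ε.

Start -> d Start1 | b X Start1; X -> d d X1 | b X1 | d X1; Start1 -> X X Start1 | ε; X1 -> d X1 | ε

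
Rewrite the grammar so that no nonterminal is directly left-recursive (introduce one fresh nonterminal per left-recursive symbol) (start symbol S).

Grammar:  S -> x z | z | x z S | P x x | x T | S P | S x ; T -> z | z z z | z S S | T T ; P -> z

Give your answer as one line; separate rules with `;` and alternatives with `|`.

Directly left-recursive nonterminals: S, T.
For S: α = {P, x}, β = {x z, z, x z S, P x x, x T}. Rewrite as S → β S' and S' → α S' | ε.
For T: α = {T}, β = {z, z z z, z S S}. Rewrite as T → β T' and T' → α T' | ε.

S -> x z S' | z S' | x z S S' | P x x S' | x T S'; T -> z T' | z z z T' | z S S T'; P -> z; S' -> P S' | x S' | ε; T' -> T T' | ε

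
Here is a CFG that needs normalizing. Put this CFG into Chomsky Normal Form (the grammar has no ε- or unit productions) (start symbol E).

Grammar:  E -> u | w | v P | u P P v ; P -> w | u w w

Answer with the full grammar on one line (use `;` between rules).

E -> u | w | X1 P | X2 Y1; P -> w | X2 Y3; X1 -> v; X2 -> u; X3 -> w; Y1 -> P Y2; Y2 -> P X1; Y3 -> X3 X3

Introduce a nonterminal for each terminal appearing in a rule of length ≥ 2: X1 → v, X2 → u, X3 → w.
Binarize each right-hand side of length ≥ 3 by chaining fresh nonterminals (Y1, Y2, …): affected rules were E → X2 P P X1; P → X2 X3 X3.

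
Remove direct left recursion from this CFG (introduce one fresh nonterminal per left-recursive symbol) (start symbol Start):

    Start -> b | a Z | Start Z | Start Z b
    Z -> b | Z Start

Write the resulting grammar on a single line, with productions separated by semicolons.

Start -> b Start1 | a Z Start1; Z -> b Z1; Start1 -> Z Start1 | Z b Start1 | ε; Z1 -> Start Z1 | ε

Left recursion appears on Start, Z.
For Start: α = {Z, Z b}, β = {b, a Z}. Rewrite as Start → β Start1 and Start1 → α Start1 | ε.
For Z: α = {Start}, β = {b}. Rewrite as Z → β Z1 and Z1 → α Z1 | ε.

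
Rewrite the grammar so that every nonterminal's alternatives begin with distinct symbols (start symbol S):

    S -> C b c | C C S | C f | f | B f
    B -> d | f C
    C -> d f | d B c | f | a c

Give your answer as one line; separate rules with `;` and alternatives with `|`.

S -> f | B f | C S'; B -> d | f C; C -> f | a c | d C'; S' -> b c | C S | f; C' -> f | B c

S has alternatives sharing prefix 'C': factor to S → C S' with S' → b c | C S | f.
C has alternatives sharing prefix 'd': factor to C → d C' with C' → f | B c.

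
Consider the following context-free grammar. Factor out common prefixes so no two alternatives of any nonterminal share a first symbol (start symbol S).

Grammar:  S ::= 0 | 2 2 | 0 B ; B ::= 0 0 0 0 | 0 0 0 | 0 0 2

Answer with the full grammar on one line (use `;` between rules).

S has alternatives sharing prefix '0': factor to S → 0 S' with S' → ε | B.
B has alternatives sharing prefix '0 0': factor to B → 0 0 B' with B' → 0 0 | 0 | 2.
B' has alternatives sharing prefix '0': factor to B' → 0 B'' with B'' → 0 | ε.

S ::= 2 2 | 0 S'; B ::= 0 0 B'; S' ::= ε | B; B' ::= 2 | 0 B''; B'' ::= 0 | ε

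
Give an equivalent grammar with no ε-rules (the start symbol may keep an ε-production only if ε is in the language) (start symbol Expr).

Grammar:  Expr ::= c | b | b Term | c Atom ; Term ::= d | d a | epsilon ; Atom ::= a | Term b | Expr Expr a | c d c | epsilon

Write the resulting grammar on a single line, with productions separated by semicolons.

Expr ::= c | b | b Term | c Atom; Term ::= d | d a; Atom ::= a | Term b | b | Expr Expr a | c d c

The nullable symbols are {Atom, Term}.
ε ∉ L(G), so no ε-production is kept.
For each production, add variants omitting each subset of nullable occurrences: Atom → Term b gives Term b | b.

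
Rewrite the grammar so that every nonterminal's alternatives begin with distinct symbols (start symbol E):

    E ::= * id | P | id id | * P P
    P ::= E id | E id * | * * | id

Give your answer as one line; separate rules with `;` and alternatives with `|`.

E ::= P | id id | * E'; P ::= * * | id | E id P'; E' ::= id | P P; P' ::= ε | *

E has alternatives sharing prefix '*': factor to E → * E' with E' → id | P P.
P has alternatives sharing prefix 'E id': factor to P → E id P' with P' → ε | *.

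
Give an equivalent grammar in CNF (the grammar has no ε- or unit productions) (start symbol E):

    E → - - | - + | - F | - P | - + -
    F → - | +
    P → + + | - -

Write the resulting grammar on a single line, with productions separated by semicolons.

Introduce a nonterminal for each terminal appearing in a rule of length ≥ 2: X1 → -, X2 → +.
Binarize each right-hand side of length ≥ 3 by chaining fresh nonterminals (Y1, Y2, …): affected rules were E → X1 X2 X1.

E → X1 X1 | X1 X2 | X1 F | X1 P | X1 Y1; F → - | +; P → X2 X2 | X1 X1; X1 → -; X2 → +; Y1 → X2 X1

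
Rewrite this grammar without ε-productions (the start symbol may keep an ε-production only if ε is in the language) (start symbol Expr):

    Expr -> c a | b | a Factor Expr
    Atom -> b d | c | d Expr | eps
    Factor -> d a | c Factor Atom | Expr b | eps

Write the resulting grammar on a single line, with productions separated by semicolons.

Expr -> c a | b | a Factor Expr | a Expr; Atom -> b d | c | d Expr; Factor -> d a | c Factor Atom | c Factor | c Atom | c | Expr b

Nullable nonterminals: {Atom, Factor}.
ε ∉ L(G), so no ε-production is kept.
Expand every rule over subsets of its nullable positions: Expr → a Factor Expr gives a Factor Expr | a Expr. Factor → c Factor Atom gives c Factor Atom | c Factor | c Atom | c.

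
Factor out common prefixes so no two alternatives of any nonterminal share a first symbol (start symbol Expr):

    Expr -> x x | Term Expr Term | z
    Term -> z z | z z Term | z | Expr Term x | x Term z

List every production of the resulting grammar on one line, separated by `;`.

Term has alternatives sharing prefix 'z': factor to Term → z Term1 with Term1 → z | z Term | ε.
Term1 has alternatives sharing prefix 'z': factor to Term1 → z Term11 with Term11 → ε | Term.

Expr -> x x | Term Expr Term | z; Term -> Expr Term x | x Term z | z Term1; Term1 -> ε | z Term11; Term11 -> ε | Term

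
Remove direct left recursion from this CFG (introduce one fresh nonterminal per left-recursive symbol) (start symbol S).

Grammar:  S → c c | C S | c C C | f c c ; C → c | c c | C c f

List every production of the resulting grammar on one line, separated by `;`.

Left recursion appears on C.
For C: α = {c f}, β = {c, c c}. Rewrite as C → β C' and C' → α C' | ε.

S → c c | C S | c C C | f c c; C → c C' | c c C'; C' → c f C' | ε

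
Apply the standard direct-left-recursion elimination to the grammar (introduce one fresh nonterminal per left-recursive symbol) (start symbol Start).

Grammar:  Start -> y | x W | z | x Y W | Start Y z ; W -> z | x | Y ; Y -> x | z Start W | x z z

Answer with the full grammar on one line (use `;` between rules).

Start -> y Start1 | x W Start1 | z Start1 | x Y W Start1; W -> z | x | Y; Y -> x | z Start W | x z z; Start1 -> Y z Start1 | eps

Start is directly left-recursive.
For Start: α = {Y z}, β = {y, x W, z, x Y W}. Rewrite as Start → β Start1 and Start1 → α Start1 | ε.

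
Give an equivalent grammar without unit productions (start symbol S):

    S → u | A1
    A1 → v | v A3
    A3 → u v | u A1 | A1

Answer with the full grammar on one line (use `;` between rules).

S → v | v A3 | u; A1 → v | v A3; A3 → v | v A3 | u v | u A1

Unit pairs: A3 ⇒* {A1}; S ⇒* {A1}.
For each unit pair (A, B), copy every non-unit production of B to A, then drop all unit productions.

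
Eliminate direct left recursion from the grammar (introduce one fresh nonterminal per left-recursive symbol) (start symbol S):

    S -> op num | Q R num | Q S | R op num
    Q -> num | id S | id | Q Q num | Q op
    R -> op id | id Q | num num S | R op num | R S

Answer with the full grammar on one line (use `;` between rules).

S -> op num | Q R num | Q S | R op num; Q -> num Q' | id S Q' | id Q'; R -> op id R' | id Q R' | num num S R'; Q' -> Q num Q' | op Q' | eps; R' -> op num R' | S R' | eps

Q, R are directly left-recursive.
For Q: α = {Q num, op}, β = {num, id S, id}. Rewrite as Q → β Q' and Q' → α Q' | ε.
For R: α = {op num, S}, β = {op id, id Q, num num S}. Rewrite as R → β R' and R' → α R' | ε.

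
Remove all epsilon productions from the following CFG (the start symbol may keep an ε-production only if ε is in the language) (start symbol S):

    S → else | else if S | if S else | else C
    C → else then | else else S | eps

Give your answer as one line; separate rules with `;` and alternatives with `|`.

S → else | else if S | if S else | else C; C → else then | else else S

Nullable nonterminals: {C}.
ε ∉ L(G), so no ε-production is kept.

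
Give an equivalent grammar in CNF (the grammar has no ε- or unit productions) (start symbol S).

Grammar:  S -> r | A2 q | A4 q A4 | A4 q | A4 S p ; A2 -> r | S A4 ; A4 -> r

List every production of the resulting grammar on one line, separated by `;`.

Introduce a nonterminal for each terminal appearing in a rule of length ≥ 2: X1 → q, X2 → p.
Binarize each right-hand side of length ≥ 3 by chaining fresh nonterminals (Y1, Y2, …): affected rules were S → A4 X1 A4; S → A4 S X2.

S -> r | A2 X1 | A4 Y1 | A4 X1 | A4 Y2; A2 -> r | S A4; A4 -> r; X1 -> q; X2 -> p; Y1 -> X1 A4; Y2 -> S X2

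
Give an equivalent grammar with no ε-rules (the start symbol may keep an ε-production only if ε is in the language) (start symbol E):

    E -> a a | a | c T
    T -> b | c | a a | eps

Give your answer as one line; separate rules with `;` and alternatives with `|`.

E -> a a | a | c T | c; T -> b | c | a a

Nullable set = {T}.
ε ∉ L(G), so no ε-production is kept.
For each production, add variants omitting each subset of nullable occurrences: E → c T gives c T | c.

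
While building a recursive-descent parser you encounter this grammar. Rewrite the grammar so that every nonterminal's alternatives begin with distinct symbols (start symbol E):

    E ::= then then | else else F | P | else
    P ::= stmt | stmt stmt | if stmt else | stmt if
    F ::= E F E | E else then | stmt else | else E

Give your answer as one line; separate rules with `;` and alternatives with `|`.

E ::= then then | P | else E'; P ::= if stmt else | stmt P'; F ::= stmt else | else E | E F'; E' ::= else F | epsilon; P' ::= epsilon | stmt | if; F' ::= F E | else then

E has alternatives sharing prefix 'else': factor to E → else E' with E' → else F | ε.
P has alternatives sharing prefix 'stmt': factor to P → stmt P' with P' → ε | stmt | if.
F has alternatives sharing prefix 'E': factor to F → E F' with F' → F E | else then.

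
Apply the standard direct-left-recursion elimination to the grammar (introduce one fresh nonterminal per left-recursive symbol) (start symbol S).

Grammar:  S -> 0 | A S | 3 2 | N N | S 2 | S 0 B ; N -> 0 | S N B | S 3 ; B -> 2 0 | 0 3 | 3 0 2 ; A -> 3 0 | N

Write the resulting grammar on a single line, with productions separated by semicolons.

Left recursion appears on S.
For S: α = {2, 0 B}, β = {0, A S, 3 2, N N}. Rewrite as S → β S' and S' → α S' | ε.

S -> 0 S' | A S S' | 3 2 S' | N N S'; N -> 0 | S N B | S 3; B -> 2 0 | 0 3 | 3 0 2; A -> 3 0 | N; S' -> 2 S' | 0 B S' | ε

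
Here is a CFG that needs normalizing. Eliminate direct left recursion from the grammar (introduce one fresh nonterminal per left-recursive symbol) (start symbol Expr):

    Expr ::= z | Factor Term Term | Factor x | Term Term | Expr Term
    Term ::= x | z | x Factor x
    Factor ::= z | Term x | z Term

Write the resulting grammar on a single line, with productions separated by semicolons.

Directly left-recursive nonterminal: Expr.
For Expr: α = {Term}, β = {z, Factor Term Term, Factor x, Term Term}. Rewrite as Expr → β Expr1 and Expr1 → α Expr1 | ε.

Expr ::= z Expr1 | Factor Term Term Expr1 | Factor x Expr1 | Term Term Expr1; Term ::= x | z | x Factor x; Factor ::= z | Term x | z Term; Expr1 ::= Term Expr1 | eps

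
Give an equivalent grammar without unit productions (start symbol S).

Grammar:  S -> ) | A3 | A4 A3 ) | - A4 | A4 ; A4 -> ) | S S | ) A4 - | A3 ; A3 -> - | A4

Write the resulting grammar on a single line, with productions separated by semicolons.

S -> ) | S S | ) A4 - | A4 A3 ) | - A4 | -; A4 -> ) | S S | ) A4 - | -; A3 -> ) | S S | ) A4 - | -

Unit pairs: A3 ⇒* {A4}; A4 ⇒* {A3}; S ⇒* {A3, A4}.
Replace each nonterminal's rules with the union of the non-unit rules of every nonterminal it unit-derives.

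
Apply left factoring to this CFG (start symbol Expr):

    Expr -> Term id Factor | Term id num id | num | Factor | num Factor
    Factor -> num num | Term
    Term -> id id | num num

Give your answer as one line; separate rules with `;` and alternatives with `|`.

Expr -> Factor | Term id Expr1 | num Expr2; Factor -> num num | Term; Term -> id id | num num; Expr1 -> Factor | num id; Expr2 -> ε | Factor

Expr has alternatives sharing prefix 'Term id': factor to Expr → Term id Expr1 with Expr1 → Factor | num id.
Expr has alternatives sharing prefix 'num': factor to Expr → num Expr2 with Expr2 → ε | Factor.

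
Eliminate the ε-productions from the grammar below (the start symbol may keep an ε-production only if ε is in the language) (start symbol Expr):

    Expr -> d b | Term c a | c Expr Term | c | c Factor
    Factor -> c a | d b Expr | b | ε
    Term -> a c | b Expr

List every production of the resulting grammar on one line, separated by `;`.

Nullable nonterminals: {Factor}.
ε ∉ L(G), so no ε-production is kept.

Expr -> d b | Term c a | c Expr Term | c | c Factor; Factor -> c a | d b Expr | b; Term -> a c | b Expr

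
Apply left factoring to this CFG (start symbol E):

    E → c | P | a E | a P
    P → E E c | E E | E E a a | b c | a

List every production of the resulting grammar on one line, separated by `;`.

E → c | P | a E'; P → b c | a | E E P'; E' → E | P; P' → c | ε | a a

E has alternatives sharing prefix 'a': factor to E → a E' with E' → E | P.
P has alternatives sharing prefix 'E E': factor to P → E E P' with P' → c | ε | a a.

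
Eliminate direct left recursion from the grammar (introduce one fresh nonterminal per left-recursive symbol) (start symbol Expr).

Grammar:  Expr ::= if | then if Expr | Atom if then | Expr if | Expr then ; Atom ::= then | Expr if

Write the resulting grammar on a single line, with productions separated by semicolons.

Directly left-recursive nonterminal: Expr.
For Expr: α = {if, then}, β = {if, then if Expr, Atom if then}. Rewrite as Expr → β Expr1 and Expr1 → α Expr1 | ε.

Expr ::= if Expr1 | then if Expr Expr1 | Atom if then Expr1; Atom ::= then | Expr if; Expr1 ::= if Expr1 | then Expr1 | ε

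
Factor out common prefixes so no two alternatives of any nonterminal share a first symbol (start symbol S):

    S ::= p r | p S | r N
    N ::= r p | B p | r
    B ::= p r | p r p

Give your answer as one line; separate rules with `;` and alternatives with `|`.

S ::= r N | p S'; N ::= B p | r N'; B ::= p r B'; S' ::= r | S; N' ::= p | epsilon; B' ::= epsilon | p

S has alternatives sharing prefix 'p': factor to S → p S' with S' → r | S.
N has alternatives sharing prefix 'r': factor to N → r N' with N' → p | ε.
B has alternatives sharing prefix 'p r': factor to B → p r B' with B' → ε | p.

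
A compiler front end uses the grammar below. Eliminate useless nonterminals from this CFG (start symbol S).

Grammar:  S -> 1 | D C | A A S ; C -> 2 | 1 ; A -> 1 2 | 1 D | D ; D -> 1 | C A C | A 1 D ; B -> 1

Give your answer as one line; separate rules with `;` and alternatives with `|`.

Generating nonterminals: {A, B, C, D, S}.
Reachable from S after that: {A, C, D, S}.
Removed useless symbols: {B} and every production mentioning them.

S -> 1 | D C | A A S; C -> 2 | 1; A -> 1 2 | 1 D | D; D -> 1 | C A C | A 1 D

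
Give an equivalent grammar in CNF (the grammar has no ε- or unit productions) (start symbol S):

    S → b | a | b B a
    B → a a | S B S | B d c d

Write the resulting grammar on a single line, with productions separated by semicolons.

S → b | a | X1 Y1; B → X2 X2 | S Y2 | B Y3; X1 → b; X2 → a; X3 → d; X4 → c; Y1 → B X2; Y2 → B S; Y3 → X3 Y4; Y4 → X4 X3

Introduce a nonterminal for each terminal appearing in a rule of length ≥ 2: X1 → b, X2 → a, X3 → d, X4 → c.
Binarize each right-hand side of length ≥ 3 by chaining fresh nonterminals (Y1, Y2, …): affected rules were S → X1 B X2; B → S B S; B → B X3 X4 X3.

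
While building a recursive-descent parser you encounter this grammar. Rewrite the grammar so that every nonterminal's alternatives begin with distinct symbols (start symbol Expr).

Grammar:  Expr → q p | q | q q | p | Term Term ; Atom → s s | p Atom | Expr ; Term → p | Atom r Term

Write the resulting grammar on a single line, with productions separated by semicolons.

Expr → p | Term Term | q Expr1; Atom → s s | p Atom | Expr; Term → p | Atom r Term; Expr1 → p | epsilon | q

Expr has alternatives sharing prefix 'q': factor to Expr → q Expr1 with Expr1 → p | ε | q.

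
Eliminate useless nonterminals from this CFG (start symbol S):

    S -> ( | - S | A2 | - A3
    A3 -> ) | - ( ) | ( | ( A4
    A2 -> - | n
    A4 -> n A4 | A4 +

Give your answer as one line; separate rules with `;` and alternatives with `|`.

Generating nonterminals: {A2, A3, S}.
Reachable from S after that: {A2, A3, S}.
Removed useless symbols: {A4} and every production mentioning them.

S -> ( | - S | A2 | - A3; A3 -> ) | - ( ) | (; A2 -> - | n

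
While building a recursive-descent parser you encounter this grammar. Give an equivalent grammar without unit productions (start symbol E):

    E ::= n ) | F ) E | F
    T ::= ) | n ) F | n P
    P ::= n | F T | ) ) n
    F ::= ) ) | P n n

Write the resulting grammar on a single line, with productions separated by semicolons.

E ::= n ) | F ) E | ) ) | P n n; T ::= ) | n ) F | n P; P ::= n | F T | ) ) n; F ::= ) ) | P n n

Unit pairs: E ⇒* {F}.
Replace each nonterminal's rules with the union of the non-unit rules of every nonterminal it unit-derives.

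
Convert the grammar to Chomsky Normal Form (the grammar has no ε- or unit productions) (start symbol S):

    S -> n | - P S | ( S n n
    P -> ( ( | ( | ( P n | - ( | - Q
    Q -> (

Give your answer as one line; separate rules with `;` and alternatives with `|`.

Introduce a nonterminal for each terminal appearing in a rule of length ≥ 2: X1 → -, X2 → (, X3 → n.
Binarize each right-hand side of length ≥ 3 by chaining fresh nonterminals (Y1, Y2, …): affected rules were S → X1 P S; S → X2 S X3 X3; P → X2 P X3.

S -> n | X1 Y1 | X2 Y2; P -> X2 X2 | ( | X2 Y4 | X1 X2 | X1 Q; Q -> (; X1 -> -; X2 -> (; X3 -> n; Y1 -> P S; Y2 -> S Y3; Y3 -> X3 X3; Y4 -> P X3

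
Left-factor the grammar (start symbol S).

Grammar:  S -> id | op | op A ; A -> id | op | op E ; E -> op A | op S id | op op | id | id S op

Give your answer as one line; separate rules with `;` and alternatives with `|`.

S has alternatives sharing prefix 'op': factor to S → op S' with S' → ε | A.
A has alternatives sharing prefix 'op': factor to A → op A' with A' → ε | E.
E has alternatives sharing prefix 'op': factor to E → op E' with E' → A | S id | op.
E has alternatives sharing prefix 'id': factor to E → id E'' with E'' → ε | S op.

S -> id | op S'; A -> id | op A'; E -> op E' | id E''; S' -> epsilon | A; A' -> epsilon | E; E' -> A | S id | op; E'' -> epsilon | S op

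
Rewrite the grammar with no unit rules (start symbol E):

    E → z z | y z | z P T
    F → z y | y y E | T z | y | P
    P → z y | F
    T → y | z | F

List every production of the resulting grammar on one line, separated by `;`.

Unit pairs: F ⇒* {P}; P ⇒* {F}; T ⇒* {F, P}.
For each unit pair (A, B), copy every non-unit production of B to A, then drop all unit productions.

E → z z | y z | z P T; F → z y | y y E | T z | y; P → z y | y y E | T z | y; T → z y | y y E | T z | y | z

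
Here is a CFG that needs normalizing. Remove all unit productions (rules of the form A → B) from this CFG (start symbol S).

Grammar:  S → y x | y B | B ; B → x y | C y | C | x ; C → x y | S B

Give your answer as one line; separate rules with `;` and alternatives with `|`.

Unit pairs: B ⇒* {C}; S ⇒* {B, C}.
For each unit pair (A, B), copy every non-unit production of B to A, then drop all unit productions.

S → x y | C y | x | S B | y x | y B; B → x y | C y | x | S B; C → x y | S B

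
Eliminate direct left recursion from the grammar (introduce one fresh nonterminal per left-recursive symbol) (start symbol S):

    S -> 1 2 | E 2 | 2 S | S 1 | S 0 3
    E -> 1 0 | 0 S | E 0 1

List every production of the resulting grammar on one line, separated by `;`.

S -> 1 2 S' | E 2 S' | 2 S S'; E -> 1 0 E' | 0 S E'; S' -> 1 S' | 0 3 S' | ε; E' -> 0 1 E' | ε

S, E are directly left-recursive.
For S: α = {1, 0 3}, β = {1 2, E 2, 2 S}. Rewrite as S → β S' and S' → α S' | ε.
For E: α = {0 1}, β = {1 0, 0 S}. Rewrite as E → β E' and E' → α E' | ε.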